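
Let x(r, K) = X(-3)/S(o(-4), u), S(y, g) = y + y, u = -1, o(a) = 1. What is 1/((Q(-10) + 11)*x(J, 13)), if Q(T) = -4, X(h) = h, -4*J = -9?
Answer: -2/21 ≈ -0.095238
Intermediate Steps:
J = 9/4 (J = -¼*(-9) = 9/4 ≈ 2.2500)
S(y, g) = 2*y
x(r, K) = -3/2 (x(r, K) = -3/(2*1) = -3/2)
1/((Q(-10) + 11)*x(J, 13)) = 1/((-4 + 11)*(-3/2)) = 1/(7*(-3/2)) = 1/(-21/2) = -2/21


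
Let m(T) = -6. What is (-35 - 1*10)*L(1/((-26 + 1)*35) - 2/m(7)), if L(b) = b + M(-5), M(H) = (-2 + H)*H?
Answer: -278241/175 ≈ -1589.9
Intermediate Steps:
M(H) = H*(-2 + H)
L(b) = 35 + b (L(b) = b - 5*(-2 - 5) = b - 5*(-7) = b + 35 = 35 + b)
(-35 - 1*10)*L(1/((-26 + 1)*35) - 2/m(7)) = (-35 - 1*10)*(35 + (1/((-26 + 1)*35) - 2/(-6))) = (-35 - 10)*(35 + ((1/35)/(-25) - 2*(-1/6))) = -45*(35 + (-1/25*1/35 + 1/3)) = -45*(35 + (-1/875 + 1/3)) = -45*(35 + 872/2625) = -45*92747/2625 = -278241/175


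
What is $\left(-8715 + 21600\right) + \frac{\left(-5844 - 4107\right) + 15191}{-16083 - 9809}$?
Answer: $\frac{83403295}{6473} \approx 12885.0$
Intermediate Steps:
$\left(-8715 + 21600\right) + \frac{\left(-5844 - 4107\right) + 15191}{-16083 - 9809} = 12885 + \frac{\left(-5844 - 4107\right) + 15191}{-25892} = 12885 + \left(-9951 + 15191\right) \left(- \frac{1}{25892}\right) = 12885 + 5240 \left(- \frac{1}{25892}\right) = 12885 - \frac{1310}{6473} = \frac{83403295}{6473}$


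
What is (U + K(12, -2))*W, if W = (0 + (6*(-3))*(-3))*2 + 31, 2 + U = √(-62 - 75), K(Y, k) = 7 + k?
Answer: 417 + 139*I*√137 ≈ 417.0 + 1627.0*I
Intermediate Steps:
U = -2 + I*√137 (U = -2 + √(-62 - 75) = -2 + √(-137) = -2 + I*√137 ≈ -2.0 + 11.705*I)
W = 139 (W = (0 - 18*(-3))*2 + 31 = (0 + 54)*2 + 31 = 54*2 + 31 = 108 + 31 = 139)
(U + K(12, -2))*W = ((-2 + I*√137) + (7 - 2))*139 = ((-2 + I*√137) + 5)*139 = (3 + I*√137)*139 = 417 + 139*I*√137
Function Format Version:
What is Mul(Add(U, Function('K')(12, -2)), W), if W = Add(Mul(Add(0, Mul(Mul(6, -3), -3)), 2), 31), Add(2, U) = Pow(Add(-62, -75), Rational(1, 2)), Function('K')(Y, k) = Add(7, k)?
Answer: Add(417, Mul(139, I, Pow(137, Rational(1, 2)))) ≈ Add(417.00, Mul(1627.0, I))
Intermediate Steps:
U = Add(-2, Mul(I, Pow(137, Rational(1, 2)))) (U = Add(-2, Pow(Add(-62, -75), Rational(1, 2))) = Add(-2, Pow(-137, Rational(1, 2))) = Add(-2, Mul(I, Pow(137, Rational(1, 2)))) ≈ Add(-2.0000, Mul(11.705, I)))
W = 139 (W = Add(Mul(Add(0, Mul(-18, -3)), 2), 31) = Add(Mul(Add(0, 54), 2), 31) = Add(Mul(54, 2), 31) = Add(108, 31) = 139)
Mul(Add(U, Function('K')(12, -2)), W) = Mul(Add(Add(-2, Mul(I, Pow(137, Rational(1, 2)))), Add(7, -2)), 139) = Mul(Add(Add(-2, Mul(I, Pow(137, Rational(1, 2)))), 5), 139) = Mul(Add(3, Mul(I, Pow(137, Rational(1, 2)))), 139) = Add(417, Mul(139, I, Pow(137, Rational(1, 2))))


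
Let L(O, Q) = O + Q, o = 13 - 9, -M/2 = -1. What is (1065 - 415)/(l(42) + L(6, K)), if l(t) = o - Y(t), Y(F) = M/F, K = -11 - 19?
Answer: -13650/421 ≈ -32.423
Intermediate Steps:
M = 2 (M = -2*(-1) = 2)
K = -30
Y(F) = 2/F
o = 4
l(t) = 4 - 2/t
(1065 - 415)/(l(42) + L(6, K)) = (1065 - 415)/((4 - 2/42) + (6 - 30)) = 650/((4 - 2*1/42) - 24) = 650/((4 - 1/21) - 24) = 650/(83/21 - 24) = 650/(-421/21) = 650*(-21/421) = -13650/421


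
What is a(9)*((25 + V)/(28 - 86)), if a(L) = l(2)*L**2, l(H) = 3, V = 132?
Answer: -38151/58 ≈ -657.78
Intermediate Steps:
a(L) = 3*L**2
a(9)*((25 + V)/(28 - 86)) = (3*9**2)*((25 + 132)/(28 - 86)) = (3*81)*(157/(-58)) = 243*(157*(-1/58)) = 243*(-157/58) = -38151/58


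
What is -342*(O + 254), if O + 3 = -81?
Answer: -58140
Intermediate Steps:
O = -84 (O = -3 - 81 = -84)
-342*(O + 254) = -342*(-84 + 254) = -342*170 = -1*58140 = -58140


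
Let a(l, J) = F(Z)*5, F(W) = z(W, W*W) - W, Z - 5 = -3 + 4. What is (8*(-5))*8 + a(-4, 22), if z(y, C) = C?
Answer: -170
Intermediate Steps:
Z = 6 (Z = 5 + (-3 + 4) = 5 + 1 = 6)
F(W) = W**2 - W (F(W) = W*W - W = W**2 - W)
a(l, J) = 150 (a(l, J) = (6*(-1 + 6))*5 = (6*5)*5 = 30*5 = 150)
(8*(-5))*8 + a(-4, 22) = (8*(-5))*8 + 150 = -40*8 + 150 = -320 + 150 = -170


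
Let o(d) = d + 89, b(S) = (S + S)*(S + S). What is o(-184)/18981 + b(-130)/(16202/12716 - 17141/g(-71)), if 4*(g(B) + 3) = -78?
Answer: 1486200255115/16777782423 ≈ 88.581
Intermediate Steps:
g(B) = -45/2 (g(B) = -3 + (¼)*(-78) = -3 - 39/2 = -45/2)
b(S) = 4*S² (b(S) = (2*S)*(2*S) = 4*S²)
o(d) = 89 + d
o(-184)/18981 + b(-130)/(16202/12716 - 17141/g(-71)) = (89 - 184)/18981 + (4*(-130)²)/(16202/12716 - 17141/(-45/2)) = -95*1/18981 + (4*16900)/(16202*(1/12716) - 17141*(-2/45)) = -5/999 + 67600/(8101/6358 + 34282/45) = -5/999 + 67600/(218329501/286110) = -5/999 + 67600*(286110/218329501) = -5/999 + 1487772000/16794577 = 1486200255115/16777782423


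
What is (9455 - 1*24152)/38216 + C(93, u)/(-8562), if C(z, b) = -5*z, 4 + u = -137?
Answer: -18010879/54534232 ≈ -0.33027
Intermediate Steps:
u = -141 (u = -4 - 137 = -141)
(9455 - 1*24152)/38216 + C(93, u)/(-8562) = (9455 - 1*24152)/38216 - 5*93/(-8562) = (9455 - 24152)*(1/38216) - 465*(-1/8562) = -14697*1/38216 + 155/2854 = -14697/38216 + 155/2854 = -18010879/54534232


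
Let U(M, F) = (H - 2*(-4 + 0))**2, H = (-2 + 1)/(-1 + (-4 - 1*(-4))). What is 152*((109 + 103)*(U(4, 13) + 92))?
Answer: 5574752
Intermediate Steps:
H = 1 (H = -1/(-1 + (-4 + 4)) = -1/(-1 + 0) = -1/(-1) = -1*(-1) = 1)
U(M, F) = 81 (U(M, F) = (1 - 2*(-4 + 0))**2 = (1 - 2*(-4))**2 = (1 + 8)**2 = 9**2 = 81)
152*((109 + 103)*(U(4, 13) + 92)) = 152*((109 + 103)*(81 + 92)) = 152*(212*173) = 152*36676 = 5574752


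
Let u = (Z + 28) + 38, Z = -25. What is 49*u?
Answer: 2009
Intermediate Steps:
u = 41 (u = (-25 + 28) + 38 = 3 + 38 = 41)
49*u = 49*41 = 2009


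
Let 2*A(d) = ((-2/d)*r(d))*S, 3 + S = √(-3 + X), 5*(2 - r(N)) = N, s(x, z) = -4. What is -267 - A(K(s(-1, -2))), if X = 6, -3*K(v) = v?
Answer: -2709/10 + 13*√3/10 ≈ -268.65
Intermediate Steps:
K(v) = -v/3
r(N) = 2 - N/5
S = -3 + √3 (S = -3 + √(-3 + 6) = -3 + √3 ≈ -1.2680)
A(d) = -(-3 + √3)*(2 - d/5)/d (A(d) = (((-2/d)*(2 - d/5))*(-3 + √3))/2 = ((-2*(2 - d/5)/d)*(-3 + √3))/2 = (-2*(-3 + √3)*(2 - d/5)/d)/2 = -(-3 + √3)*(2 - d/5)/d)
-267 - A(K(s(-1, -2))) = -267 - (-1)*(-10 - ⅓*(-4))*(3 - √3)/(5*((-⅓*(-4)))) = -267 - (-1)*(-10 + 4/3)*(3 - √3)/(5*4/3) = -267 - (-1)*3*(-26)*(3 - √3)/(5*4*3) = -267 - (39/10 - 13*√3/10) = -267 + (-39/10 + 13*√3/10) = -2709/10 + 13*√3/10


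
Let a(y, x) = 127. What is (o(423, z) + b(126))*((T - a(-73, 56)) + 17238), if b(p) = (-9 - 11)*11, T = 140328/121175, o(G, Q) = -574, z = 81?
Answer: -1646411207882/121175 ≈ -1.3587e+7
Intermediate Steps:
T = 140328/121175 (T = 140328*(1/121175) = 140328/121175 ≈ 1.1581)
b(p) = -220 (b(p) = -20*11 = -220)
(o(423, z) + b(126))*((T - a(-73, 56)) + 17238) = (-574 - 220)*((140328/121175 - 1*127) + 17238) = -794*((140328/121175 - 127) + 17238) = -794*(-15248897/121175 + 17238) = -794*2073565753/121175 = -1646411207882/121175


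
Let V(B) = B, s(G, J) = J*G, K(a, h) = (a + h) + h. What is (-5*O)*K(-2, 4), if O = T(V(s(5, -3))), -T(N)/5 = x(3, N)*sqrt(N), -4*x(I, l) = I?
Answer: -225*I*sqrt(15)/2 ≈ -435.71*I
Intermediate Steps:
x(I, l) = -I/4
K(a, h) = a + 2*h
s(G, J) = G*J
T(N) = 15*sqrt(N)/4 (T(N) = -5*(-1/4*3)*sqrt(N) = -(-15)*sqrt(N)/4 = 15*sqrt(N)/4)
O = 15*I*sqrt(15)/4 (O = 15*sqrt(5*(-3))/4 = 15*sqrt(-15)/4 = 15*(I*sqrt(15))/4 = 15*I*sqrt(15)/4 ≈ 14.524*I)
(-5*O)*K(-2, 4) = (-75*I*sqrt(15)/4)*(-2 + 2*4) = (-75*I*sqrt(15)/4)*(-2 + 8) = -75*I*sqrt(15)/4*6 = -225*I*sqrt(15)/2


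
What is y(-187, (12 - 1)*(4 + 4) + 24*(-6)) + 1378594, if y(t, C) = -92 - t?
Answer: 1378689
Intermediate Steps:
y(-187, (12 - 1)*(4 + 4) + 24*(-6)) + 1378594 = (-92 - 1*(-187)) + 1378594 = (-92 + 187) + 1378594 = 95 + 1378594 = 1378689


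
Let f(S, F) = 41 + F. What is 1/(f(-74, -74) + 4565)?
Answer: 1/4532 ≈ 0.00022065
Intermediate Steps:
1/(f(-74, -74) + 4565) = 1/((41 - 74) + 4565) = 1/(-33 + 4565) = 1/4532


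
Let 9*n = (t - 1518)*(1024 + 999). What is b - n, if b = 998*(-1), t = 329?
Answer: 2396365/9 ≈ 2.6626e+5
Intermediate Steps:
n = -2405347/9 (n = ((329 - 1518)*(1024 + 999))/9 = (-1189*2023)/9 = (1/9)*(-2405347) = -2405347/9 ≈ -2.6726e+5)
b = -998
b - n = -998 - 1*(-2405347/9) = -998 + 2405347/9 = 2396365/9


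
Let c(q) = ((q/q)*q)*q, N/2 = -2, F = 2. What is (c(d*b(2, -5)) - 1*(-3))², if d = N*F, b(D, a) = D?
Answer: 67081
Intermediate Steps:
N = -4 (N = 2*(-2) = -4)
d = -8 (d = -4*2 = -8)
c(q) = q² (c(q) = (1*q)*q = q*q = q²)
(c(d*b(2, -5)) - 1*(-3))² = ((-8*2)² - 1*(-3))² = ((-16)² + 3)² = (256 + 3)² = 259² = 67081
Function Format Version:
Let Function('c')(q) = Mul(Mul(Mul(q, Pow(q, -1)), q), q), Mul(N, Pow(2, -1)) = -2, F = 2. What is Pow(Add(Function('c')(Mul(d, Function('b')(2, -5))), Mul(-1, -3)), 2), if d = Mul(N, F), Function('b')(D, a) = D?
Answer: 67081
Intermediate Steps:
N = -4 (N = Mul(2, -2) = -4)
d = -8 (d = Mul(-4, 2) = -8)
Function('c')(q) = Pow(q, 2) (Function('c')(q) = Mul(Mul(1, q), q) = Mul(q, q) = Pow(q, 2))
Pow(Add(Function('c')(Mul(d, Function('b')(2, -5))), Mul(-1, -3)), 2) = Pow(Add(Pow(Mul(-8, 2), 2), Mul(-1, -3)), 2) = Pow(Add(Pow(-16, 2), 3), 2) = Pow(Add(256, 3), 2) = Pow(259, 2) = 67081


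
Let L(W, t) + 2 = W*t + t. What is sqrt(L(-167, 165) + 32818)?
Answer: sqrt(5426) ≈ 73.661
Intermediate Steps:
L(W, t) = -2 + t + W*t (L(W, t) = -2 + (W*t + t) = -2 + (t + W*t) = -2 + t + W*t)
sqrt(L(-167, 165) + 32818) = sqrt((-2 + 165 - 167*165) + 32818) = sqrt((-2 + 165 - 27555) + 32818) = sqrt(-27392 + 32818) = sqrt(5426)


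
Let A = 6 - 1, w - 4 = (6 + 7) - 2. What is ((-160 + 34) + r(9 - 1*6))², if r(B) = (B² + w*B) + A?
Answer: 4489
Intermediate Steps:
w = 15 (w = 4 + ((6 + 7) - 2) = 4 + (13 - 2) = 4 + 11 = 15)
A = 5
r(B) = 5 + B² + 15*B (r(B) = (B² + 15*B) + 5 = 5 + B² + 15*B)
((-160 + 34) + r(9 - 1*6))² = ((-160 + 34) + (5 + (9 - 1*6)² + 15*(9 - 1*6)))² = (-126 + (5 + (9 - 6)² + 15*(9 - 6)))² = (-126 + (5 + 3² + 15*3))² = (-126 + (5 + 9 + 45))² = (-126 + 59)² = (-67)² = 4489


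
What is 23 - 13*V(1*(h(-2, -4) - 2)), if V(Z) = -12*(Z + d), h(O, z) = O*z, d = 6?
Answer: 1895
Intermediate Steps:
V(Z) = -72 - 12*Z (V(Z) = -12*(Z + 6) = -12*(6 + Z) = -72 - 12*Z)
23 - 13*V(1*(h(-2, -4) - 2)) = 23 - 13*(-72 - 12*(-2*(-4) - 2)) = 23 - 13*(-72 - 12*(8 - 2)) = 23 - 13*(-72 - 12*6) = 23 - 13*(-72 - 72) = 23 - 13*(-144) = 23 + 1872 = 1895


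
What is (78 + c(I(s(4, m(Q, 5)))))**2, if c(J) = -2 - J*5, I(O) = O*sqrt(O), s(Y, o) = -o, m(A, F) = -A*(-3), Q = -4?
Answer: 48976 - 18240*sqrt(3) ≈ 17383.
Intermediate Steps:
m(A, F) = 3*A
I(O) = O**(3/2)
c(J) = -2 - 5*J
(78 + c(I(s(4, m(Q, 5)))))**2 = (78 + (-2 - 5*12**(3/2)))**2 = (78 + (-2 - 120*sqrt(3)))**2 = (76 - 120*sqrt(3))**2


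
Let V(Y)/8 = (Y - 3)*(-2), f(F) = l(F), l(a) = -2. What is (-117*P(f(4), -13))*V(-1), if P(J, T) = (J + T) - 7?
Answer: 164736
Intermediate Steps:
f(F) = -2
V(Y) = 48 - 16*Y (V(Y) = 8*((Y - 3)*(-2)) = 8*((-3 + Y)*(-2)) = 8*(6 - 2*Y) = 48 - 16*Y)
P(J, T) = -7 + J + T
(-117*P(f(4), -13))*V(-1) = (-117*(-7 - 2 - 13))*(48 - 16*(-1)) = (-117*(-22))*(48 + 16) = 2574*64 = 164736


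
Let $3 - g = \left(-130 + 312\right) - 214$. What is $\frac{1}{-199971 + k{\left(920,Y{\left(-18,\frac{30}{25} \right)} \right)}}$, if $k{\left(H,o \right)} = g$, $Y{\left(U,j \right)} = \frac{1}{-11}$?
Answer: $- \frac{1}{199936} \approx -5.0016 \cdot 10^{-6}$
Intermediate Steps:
$Y{\left(U,j \right)} = - \frac{1}{11}$
$g = 35$ ($g = 3 - \left(\left(-130 + 312\right) - 214\right) = 3 - \left(182 - 214\right) = 3 - -32 = 3 + 32 = 35$)
$k{\left(H,o \right)} = 35$
$\frac{1}{-199971 + k{\left(920,Y{\left(-18,\frac{30}{25} \right)} \right)}} = \frac{1}{-199971 + 35} = \frac{1}{-199936} = - \frac{1}{199936}$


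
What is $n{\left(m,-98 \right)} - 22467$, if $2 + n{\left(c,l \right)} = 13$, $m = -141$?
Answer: $-22456$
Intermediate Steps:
$n{\left(c,l \right)} = 11$ ($n{\left(c,l \right)} = -2 + 13 = 11$)
$n{\left(m,-98 \right)} - 22467 = 11 - 22467 = -22456$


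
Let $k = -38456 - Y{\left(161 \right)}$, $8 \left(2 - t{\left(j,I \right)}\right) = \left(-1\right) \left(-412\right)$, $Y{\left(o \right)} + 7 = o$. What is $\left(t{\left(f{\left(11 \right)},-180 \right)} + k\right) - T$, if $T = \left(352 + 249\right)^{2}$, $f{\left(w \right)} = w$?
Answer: $- \frac{799721}{2} \approx -3.9986 \cdot 10^{5}$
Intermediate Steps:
$Y{\left(o \right)} = -7 + o$
$t{\left(j,I \right)} = - \frac{99}{2}$ ($t{\left(j,I \right)} = 2 - \frac{\left(-1\right) \left(-412\right)}{8} = 2 - \frac{103}{2} = - \frac{99}{2}$)
$T = 361201$ ($T = 601^{2} = 361201$)
$k = -38610$ ($k = -38456 - \left(-7 + 161\right) = -38456 - 154 = -38610$)
$\left(t{\left(f{\left(11 \right)},-180 \right)} + k\right) - T = \left(- \frac{99}{2} - 38610\right) - 361201 = - \frac{77319}{2} - 361201 = - \frac{799721}{2}$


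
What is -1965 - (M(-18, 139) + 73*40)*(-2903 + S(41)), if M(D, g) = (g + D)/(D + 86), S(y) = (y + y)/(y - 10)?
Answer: 17859465171/2108 ≈ 8.4722e+6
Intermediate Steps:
S(y) = 2*y/(-10 + y) (S(y) = (2*y)/(-10 + y) = 2*y/(-10 + y))
M(D, g) = (D + g)/(86 + D)
-1965 - (M(-18, 139) + 73*40)*(-2903 + S(41)) = -1965 - ((-18 + 139)/(86 - 18) + 73*40)*(-2903 + 2*41/(-10 + 41)) = -1965 - (121/68 + 2920)*(-2903 + 2*41/31) = -1965 - ((1/68)*121 + 2920)*(-2903 + 2*41*(1/31)) = -1965 - (121/68 + 2920)*(-2903 + 82/31) = -1965 - 198681*(-89911)/(68*31) = -1965 - 1*(-17863607391/2108) = -1965 + 17863607391/2108 = 17859465171/2108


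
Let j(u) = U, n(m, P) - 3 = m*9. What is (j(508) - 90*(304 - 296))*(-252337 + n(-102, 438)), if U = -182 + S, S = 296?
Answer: 153470712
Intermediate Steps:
U = 114 (U = -182 + 296 = 114)
n(m, P) = 3 + 9*m (n(m, P) = 3 + m*9 = 3 + 9*m)
j(u) = 114
(j(508) - 90*(304 - 296))*(-252337 + n(-102, 438)) = (114 - 90*(304 - 296))*(-252337 + (3 + 9*(-102))) = (114 - 90*8)*(-252337 + (3 - 918)) = (114 - 720)*(-252337 - 915) = -606*(-253252) = 153470712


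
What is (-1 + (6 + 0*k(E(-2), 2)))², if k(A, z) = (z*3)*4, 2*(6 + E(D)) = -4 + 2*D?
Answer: 25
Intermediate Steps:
E(D) = -8 + D (E(D) = -6 + (-4 + 2*D)/2 = -6 + (-2 + D) = -8 + D)
k(A, z) = 12*z (k(A, z) = (3*z)*4 = 12*z)
(-1 + (6 + 0*k(E(-2), 2)))² = (-1 + (6 + 0*(12*2)))² = (-1 + (6 + 0*24))² = (-1 + (6 + 0))² = (-1 + 6)² = 5² = 25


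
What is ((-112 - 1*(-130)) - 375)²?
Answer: 127449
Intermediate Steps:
((-112 - 1*(-130)) - 375)² = ((-112 + 130) - 375)² = (18 - 375)² = (-357)² = 127449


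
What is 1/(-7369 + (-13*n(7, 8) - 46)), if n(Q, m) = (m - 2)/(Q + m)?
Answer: -5/37101 ≈ -0.00013477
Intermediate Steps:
n(Q, m) = (-2 + m)/(Q + m)
1/(-7369 + (-13*n(7, 8) - 46)) = 1/(-7369 + (-13*(-2 + 8)/(7 + 8) - 46)) = 1/(-7369 + (-13*6/15 - 46)) = 1/(-7369 + (-13*⅖ - 46)) = 1/(-7369 + (-26/5 - 46)) = 1/(-7369 - 256/5) = 1/(-37101/5) = -5/37101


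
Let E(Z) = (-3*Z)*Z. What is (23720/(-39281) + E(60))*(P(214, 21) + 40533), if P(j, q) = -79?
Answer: -17162954168080/39281 ≈ -4.3693e+8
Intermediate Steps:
E(Z) = -3*Z²
(23720/(-39281) + E(60))*(P(214, 21) + 40533) = (23720/(-39281) - 3*60²)*(-79 + 40533) = (23720*(-1/39281) - 3*3600)*40454 = (-23720/39281 - 10800)*40454 = -424258520/39281*40454 = -17162954168080/39281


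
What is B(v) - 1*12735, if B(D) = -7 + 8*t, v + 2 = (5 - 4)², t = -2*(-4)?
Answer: -12678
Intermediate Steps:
t = 8
v = -1 (v = -2 + (5 - 4)² = -2 + 1² = -2 + 1 = -1)
B(D) = 57 (B(D) = -7 + 8*8 = -7 + 64 = 57)
B(v) - 1*12735 = 57 - 1*12735 = 57 - 12735 = -12678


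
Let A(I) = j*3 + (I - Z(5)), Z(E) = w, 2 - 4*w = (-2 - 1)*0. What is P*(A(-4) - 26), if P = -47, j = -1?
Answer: 3149/2 ≈ 1574.5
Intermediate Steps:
w = ½ (w = ½ - (-2 - 1)*0/4 = ½ - (-3)*0/4 = ½ - ¼*0 = ½ + 0 = ½ ≈ 0.50000)
Z(E) = ½
A(I) = -7/2 + I (A(I) = -1*3 + (I - 1*½) = -3 + (I - ½) = -3 + (-½ + I) = -7/2 + I)
P*(A(-4) - 26) = -47*((-7/2 - 4) - 26) = -47*(-15/2 - 26) = -47*(-67/2) = 3149/2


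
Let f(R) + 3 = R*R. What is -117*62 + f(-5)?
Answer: -7232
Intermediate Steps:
f(R) = -3 + R² (f(R) = -3 + R*R = -3 + R²)
-117*62 + f(-5) = -117*62 + (-3 + (-5)²) = -7254 + (-3 + 25) = -7254 + 22 = -7232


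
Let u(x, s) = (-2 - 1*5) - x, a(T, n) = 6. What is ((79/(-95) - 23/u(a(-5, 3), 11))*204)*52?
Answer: 944928/95 ≈ 9946.6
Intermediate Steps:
u(x, s) = -7 - x (u(x, s) = (-2 - 5) - x = -7 - x)
((79/(-95) - 23/u(a(-5, 3), 11))*204)*52 = ((79/(-95) - 23/(-7 - 1*6))*204)*52 = ((79*(-1/95) - 23/(-7 - 6))*204)*52 = ((-79/95 - 23/(-13))*204)*52 = ((-79/95 - 23*(-1/13))*204)*52 = ((-79/95 + 23/13)*204)*52 = ((1158/1235)*204)*52 = (236232/1235)*52 = 944928/95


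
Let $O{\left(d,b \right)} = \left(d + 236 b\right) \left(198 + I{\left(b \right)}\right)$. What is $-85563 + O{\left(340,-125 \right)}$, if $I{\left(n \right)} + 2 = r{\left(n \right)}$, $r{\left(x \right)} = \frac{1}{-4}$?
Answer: $-5793633$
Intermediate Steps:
$r{\left(x \right)} = - \frac{1}{4}$
$I{\left(n \right)} = - \frac{9}{4}$ ($I{\left(n \right)} = -2 - \frac{1}{4} = - \frac{9}{4}$)
$O{\left(d,b \right)} = 46197 b + \frac{783 d}{4}$ ($O{\left(d,b \right)} = \left(d + 236 b\right) \left(198 - \frac{9}{4}\right) = \left(d + 236 b\right) \frac{783}{4} = 46197 b + \frac{783 d}{4}$)
$-85563 + O{\left(340,-125 \right)} = -85563 + \left(46197 \left(-125\right) + \frac{783}{4} \cdot 340\right) = -85563 + \left(-5774625 + 66555\right) = -85563 - 5708070 = -5793633$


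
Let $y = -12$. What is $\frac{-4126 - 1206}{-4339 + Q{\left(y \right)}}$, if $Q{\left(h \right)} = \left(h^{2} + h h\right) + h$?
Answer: $\frac{5332}{4063} \approx 1.3123$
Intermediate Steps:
$Q{\left(h \right)} = h + 2 h^{2}$ ($Q{\left(h \right)} = \left(h^{2} + h^{2}\right) + h = 2 h^{2} + h = h + 2 h^{2}$)
$\frac{-4126 - 1206}{-4339 + Q{\left(y \right)}} = \frac{-4126 - 1206}{-4339 - 12 \left(1 + 2 \left(-12\right)\right)} = - \frac{5332}{-4339 - 12 \left(1 - 24\right)} = - \frac{5332}{-4339 - -276} = - \frac{5332}{-4339 + 276} = - \frac{5332}{-4063} = \left(-5332\right) \left(- \frac{1}{4063}\right) = \frac{5332}{4063}$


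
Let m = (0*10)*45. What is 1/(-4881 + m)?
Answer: -1/4881 ≈ -0.00020488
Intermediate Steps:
m = 0 (m = 0*45 = 0)
1/(-4881 + m) = 1/(-4881 + 0) = 1/(-4881) = -1/4881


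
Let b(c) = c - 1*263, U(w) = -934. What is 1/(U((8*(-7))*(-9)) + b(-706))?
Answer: -1/1903 ≈ -0.00052549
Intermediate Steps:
b(c) = -263 + c (b(c) = c - 263 = -263 + c)
1/(U((8*(-7))*(-9)) + b(-706)) = 1/(-934 + (-263 - 706)) = 1/(-934 - 969) = 1/(-1903) = -1/1903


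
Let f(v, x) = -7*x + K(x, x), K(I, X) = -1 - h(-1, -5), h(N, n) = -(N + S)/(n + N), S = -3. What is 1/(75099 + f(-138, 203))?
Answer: 3/221033 ≈ 1.3573e-5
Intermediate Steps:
h(N, n) = -(-3 + N)/(N + n) (h(N, n) = -(N - 3)/(n + N) = -(-3 + N)/(N + n))
K(I, X) = -⅓ (K(I, X) = -1 - (3 - 1*(-1))/(-1 - 5) = -1 - (3 + 1)/(-6) = -1 - (-1)*4/6 = -1 - 1*(-⅔) = -1 + ⅔ = -⅓)
f(v, x) = -⅓ - 7*x (f(v, x) = -7*x - ⅓ = -⅓ - 7*x)
1/(75099 + f(-138, 203)) = 1/(75099 + (-⅓ - 7*203)) = 1/(75099 + (-⅓ - 1421)) = 1/(75099 - 4264/3) = 1/(221033/3) = 3/221033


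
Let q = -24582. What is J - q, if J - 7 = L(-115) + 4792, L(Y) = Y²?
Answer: 42606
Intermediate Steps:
J = 18024 (J = 7 + ((-115)² + 4792) = 7 + (13225 + 4792) = 7 + 18017 = 18024)
J - q = 18024 - 1*(-24582) = 18024 + 24582 = 42606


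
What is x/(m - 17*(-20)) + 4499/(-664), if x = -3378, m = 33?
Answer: -3921119/247672 ≈ -15.832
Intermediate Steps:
x/(m - 17*(-20)) + 4499/(-664) = -3378/(33 - 17*(-20)) + 4499/(-664) = -3378/(33 + 340) + 4499*(-1/664) = -3378/373 - 4499/664 = -3921119/247672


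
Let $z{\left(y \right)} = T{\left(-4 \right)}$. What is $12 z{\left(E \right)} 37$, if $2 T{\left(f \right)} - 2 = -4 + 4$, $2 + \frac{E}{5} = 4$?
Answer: $444$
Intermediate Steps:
$E = 10$ ($E = -10 + 5 \cdot 4 = -10 + 20 = 10$)
$T{\left(f \right)} = 1$ ($T{\left(f \right)} = 1 + \frac{-4 + 4}{2} = 1 + \frac{1}{2} \cdot 0 = 1 + 0 = 1$)
$z{\left(y \right)} = 1$
$12 z{\left(E \right)} 37 = 12 \cdot 1 \cdot 37 = 12 \cdot 37 = 444$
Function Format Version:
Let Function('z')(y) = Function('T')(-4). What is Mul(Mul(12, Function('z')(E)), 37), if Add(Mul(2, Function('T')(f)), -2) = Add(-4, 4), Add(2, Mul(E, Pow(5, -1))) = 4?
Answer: 444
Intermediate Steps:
E = 10 (E = Add(-10, Mul(5, 4)) = Add(-10, 20) = 10)
Function('T')(f) = 1 (Function('T')(f) = Add(1, Mul(Rational(1, 2), Add(-4, 4))) = Add(1, Mul(Rational(1, 2), 0)) = Add(1, 0) = 1)
Function('z')(y) = 1
Mul(Mul(12, Function('z')(E)), 37) = Mul(Mul(12, 1), 37) = Mul(12, 37) = 444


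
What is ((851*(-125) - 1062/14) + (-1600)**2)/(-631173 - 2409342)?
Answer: -1908316/2364845 ≈ -0.80695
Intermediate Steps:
((851*(-125) - 1062/14) + (-1600)**2)/(-631173 - 2409342) = ((-106375 - 1062*1/14) + 2560000)/(-3040515) = ((-106375 - 531/7) + 2560000)*(-1/3040515) = (-745156/7 + 2560000)*(-1/3040515) = (17174844/7)*(-1/3040515) = -1908316/2364845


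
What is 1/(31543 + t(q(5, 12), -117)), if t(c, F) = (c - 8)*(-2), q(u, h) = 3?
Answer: 1/31553 ≈ 3.1693e-5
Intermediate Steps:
t(c, F) = 16 - 2*c (t(c, F) = (-8 + c)*(-2) = 16 - 2*c)
1/(31543 + t(q(5, 12), -117)) = 1/(31543 + (16 - 2*3)) = 1/(31543 + (16 - 6)) = 1/(31543 + 10) = 1/31553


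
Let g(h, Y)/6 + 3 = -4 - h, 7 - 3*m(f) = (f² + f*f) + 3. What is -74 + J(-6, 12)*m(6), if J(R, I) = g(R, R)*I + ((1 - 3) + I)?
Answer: 3994/3 ≈ 1331.3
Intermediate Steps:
m(f) = 4/3 - 2*f²/3 (m(f) = 7/3 - ((f² + f*f) + 3)/3 = 7/3 - ((f² + f²) + 3)/3 = 7/3 - (2*f² + 3)/3 = 7/3 - (3 + 2*f²)/3 = 7/3 + (-1 - 2*f²/3) = 4/3 - 2*f²/3)
g(h, Y) = -42 - 6*h (g(h, Y) = -18 + 6*(-4 - h) = -18 + (-24 - 6*h) = -42 - 6*h)
J(R, I) = -2 + I + I*(-42 - 6*R) (J(R, I) = (-42 - 6*R)*I + ((1 - 3) + I) = I*(-42 - 6*R) + (-2 + I) = -2 + I + I*(-42 - 6*R))
-74 + J(-6, 12)*m(6) = -74 + (-2 + 12 - 6*12*(7 - 6))*(4/3 - ⅔*6²) = -74 + (-2 + 12 - 6*12*1)*(4/3 - ⅔*36) = -74 + (-2 + 12 - 72)*(4/3 - 24) = -74 - 62*(-68/3) = -74 + 4216/3 = 3994/3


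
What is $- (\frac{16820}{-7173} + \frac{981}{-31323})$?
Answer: $\frac{177963191}{74893293} \approx 2.3762$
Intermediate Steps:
$- (\frac{16820}{-7173} + \frac{981}{-31323}) = - (16820 \left(- \frac{1}{7173}\right) + 981 \left(- \frac{1}{31323}\right)) = - (- \frac{16820}{7173} - \frac{327}{10441}) = \left(-1\right) \left(- \frac{177963191}{74893293}\right) = \frac{177963191}{74893293}$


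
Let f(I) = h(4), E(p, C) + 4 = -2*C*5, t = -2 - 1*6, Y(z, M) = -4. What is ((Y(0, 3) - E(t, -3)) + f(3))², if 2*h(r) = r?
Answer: 784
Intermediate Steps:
t = -8 (t = -2 - 6 = -8)
E(p, C) = -4 - 10*C (E(p, C) = -4 - 2*C*5 = -4 - 10*C)
h(r) = r/2
f(I) = 2 (f(I) = (½)*4 = 2)
((Y(0, 3) - E(t, -3)) + f(3))² = ((-4 - (-4 - 10*(-3))) + 2)² = ((-4 - (-4 + 30)) + 2)² = ((-4 - 1*26) + 2)² = ((-4 - 26) + 2)² = (-30 + 2)² = (-28)² = 784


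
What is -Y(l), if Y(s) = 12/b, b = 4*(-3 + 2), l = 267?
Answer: 3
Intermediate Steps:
b = -4 (b = 4*(-1) = -4)
Y(s) = -3 (Y(s) = 12/(-4) = 12*(-1/4) = -3)
-Y(l) = -1*(-3) = 3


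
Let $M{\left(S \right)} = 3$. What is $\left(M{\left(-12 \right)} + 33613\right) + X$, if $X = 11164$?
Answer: $44780$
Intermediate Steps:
$\left(M{\left(-12 \right)} + 33613\right) + X = \left(3 + 33613\right) + 11164 = 33616 + 11164 = 44780$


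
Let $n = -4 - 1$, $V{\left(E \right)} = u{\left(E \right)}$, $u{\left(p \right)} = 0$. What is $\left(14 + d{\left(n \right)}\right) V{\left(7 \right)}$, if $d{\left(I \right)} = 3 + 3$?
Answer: $0$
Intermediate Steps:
$V{\left(E \right)} = 0$
$n = -5$
$d{\left(I \right)} = 6$
$\left(14 + d{\left(n \right)}\right) V{\left(7 \right)} = \left(14 + 6\right) 0 = 20 \cdot 0 = 0$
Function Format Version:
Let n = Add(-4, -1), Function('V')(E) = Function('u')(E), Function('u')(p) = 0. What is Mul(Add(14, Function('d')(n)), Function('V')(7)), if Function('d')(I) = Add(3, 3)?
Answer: 0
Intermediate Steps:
Function('V')(E) = 0
n = -5
Function('d')(I) = 6
Mul(Add(14, Function('d')(n)), Function('V')(7)) = Mul(Add(14, 6), 0) = Mul(20, 0) = 0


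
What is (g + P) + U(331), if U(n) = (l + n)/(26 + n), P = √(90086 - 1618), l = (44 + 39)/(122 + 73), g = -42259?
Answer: -2941795657/69615 + 2*√22117 ≈ -41961.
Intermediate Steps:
l = 83/195 ≈ 0.42564
P = 2*√22117 (P = √88468 = 2*√22117 ≈ 297.44)
U(n) = (83/195 + n)/(26 + n)
(g + P) + U(331) = (-42259 + 2*√22117) + (83/195 + 331)/(26 + 331) = (-42259 + 2*√22117) + (64628/195)/357 = (-42259 + 2*√22117) + (1/357)*(64628/195) = (-42259 + 2*√22117) + 64628/69615 = -2941795657/69615 + 2*√22117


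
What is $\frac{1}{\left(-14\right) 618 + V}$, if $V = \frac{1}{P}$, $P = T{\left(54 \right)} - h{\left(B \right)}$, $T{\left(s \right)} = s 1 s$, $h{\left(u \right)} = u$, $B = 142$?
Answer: $- \frac{2774}{24000647} \approx -0.00011558$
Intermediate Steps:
$T{\left(s \right)} = s^{2}$ ($T{\left(s \right)} = s s = s^{2}$)
$P = 2774$ ($P = 54^{2} - 142 = 2916 - 142 = 2774$)
$V = \frac{1}{2774} \approx 0.00036049$
$\frac{1}{\left(-14\right) 618 + V} = \frac{1}{\left(-14\right) 618 + \frac{1}{2774}} = \frac{1}{-8652 + \frac{1}{2774}} = \frac{1}{- \frac{24000647}{2774}} = - \frac{2774}{24000647}$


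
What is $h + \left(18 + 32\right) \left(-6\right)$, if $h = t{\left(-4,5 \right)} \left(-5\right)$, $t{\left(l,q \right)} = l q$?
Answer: $-200$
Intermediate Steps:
$h = 100$ ($h = \left(-4\right) 5 \left(-5\right) = \left(-20\right) \left(-5\right) = 100$)
$h + \left(18 + 32\right) \left(-6\right) = 100 + \left(18 + 32\right) \left(-6\right) = 100 + 50 \left(-6\right) = 100 - 300 = -200$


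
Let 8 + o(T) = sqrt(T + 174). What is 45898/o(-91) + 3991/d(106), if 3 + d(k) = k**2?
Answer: 4124653701/213427 + 45898*sqrt(83)/19 ≈ 41334.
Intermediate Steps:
o(T) = -8 + sqrt(174 + T) (o(T) = -8 + sqrt(T + 174) = -8 + sqrt(174 + T))
d(k) = -3 + k**2
45898/o(-91) + 3991/d(106) = 45898/(-8 + sqrt(174 - 91)) + 3991/(-3 + 106**2) = 45898/(-8 + sqrt(83)) + 3991/(-3 + 11236) = 45898/(-8 + sqrt(83)) + 3991/11233 = 3991/11233 + 45898/(-8 + sqrt(83))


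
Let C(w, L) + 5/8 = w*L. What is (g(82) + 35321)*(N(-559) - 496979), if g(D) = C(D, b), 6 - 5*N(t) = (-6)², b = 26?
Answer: -148906148715/8 ≈ -1.8613e+10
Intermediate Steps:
N(t) = -6 (N(t) = 6/5 - ⅕*(-6)² = 6/5 - ⅕*36 = 6/5 - 36/5 = -6)
C(w, L) = -5/8 + L*w (C(w, L) = -5/8 + w*L = -5/8 + L*w)
g(D) = -5/8 + 26*D
(g(82) + 35321)*(N(-559) - 496979) = ((-5/8 + 26*82) + 35321)*(-6 - 496979) = ((-5/8 + 2132) + 35321)*(-496985) = (17051/8 + 35321)*(-496985) = (299619/8)*(-496985) = -148906148715/8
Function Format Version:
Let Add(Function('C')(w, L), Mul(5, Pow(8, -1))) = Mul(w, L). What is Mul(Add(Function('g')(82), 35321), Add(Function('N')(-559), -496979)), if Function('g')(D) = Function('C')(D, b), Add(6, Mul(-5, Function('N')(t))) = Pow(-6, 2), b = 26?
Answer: Rational(-148906148715, 8) ≈ -1.8613e+10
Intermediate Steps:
Function('N')(t) = -6 (Function('N')(t) = Add(Rational(6, 5), Mul(Rational(-1, 5), Pow(-6, 2))) = Add(Rational(6, 5), Mul(Rational(-1, 5), 36)) = Add(Rational(6, 5), Rational(-36, 5)) = -6)
Function('C')(w, L) = Add(Rational(-5, 8), Mul(L, w)) (Function('C')(w, L) = Add(Rational(-5, 8), Mul(w, L)) = Add(Rational(-5, 8), Mul(L, w)))
Function('g')(D) = Add(Rational(-5, 8), Mul(26, D))
Mul(Add(Function('g')(82), 35321), Add(Function('N')(-559), -496979)) = Mul(Add(Add(Rational(-5, 8), Mul(26, 82)), 35321), Add(-6, -496979)) = Mul(Add(Add(Rational(-5, 8), 2132), 35321), -496985) = Mul(Add(Rational(17051, 8), 35321), -496985) = Mul(Rational(299619, 8), -496985) = Rational(-148906148715, 8)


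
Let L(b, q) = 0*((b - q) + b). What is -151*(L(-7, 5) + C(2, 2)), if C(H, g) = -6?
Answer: 906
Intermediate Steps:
L(b, q) = 0 (L(b, q) = 0*(-q + 2*b) = 0)
-151*(L(-7, 5) + C(2, 2)) = -151*(0 - 6) = -151*(-6) = 906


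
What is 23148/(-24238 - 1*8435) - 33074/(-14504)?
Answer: 124148035/78981532 ≈ 1.5719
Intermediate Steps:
23148/(-24238 - 1*8435) - 33074/(-14504) = 23148/(-24238 - 8435) - 33074*(-1/14504) = 23148/(-32673) + 16537/7252 = 23148*(-1/32673) + 16537/7252 = -7716/10891 + 16537/7252 = 124148035/78981532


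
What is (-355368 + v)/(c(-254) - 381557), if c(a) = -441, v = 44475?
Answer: 310893/381998 ≈ 0.81386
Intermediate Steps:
(-355368 + v)/(c(-254) - 381557) = (-355368 + 44475)/(-441 - 381557) = -310893/(-381998) = -310893*(-1/381998) = 310893/381998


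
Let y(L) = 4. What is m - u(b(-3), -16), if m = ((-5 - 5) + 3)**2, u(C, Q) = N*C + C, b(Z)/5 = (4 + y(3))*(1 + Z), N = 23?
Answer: 1969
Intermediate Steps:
b(Z) = 40 + 40*Z (b(Z) = 5*((4 + 4)*(1 + Z)) = 5*(8*(1 + Z)) = 5*(8 + 8*Z) = 40 + 40*Z)
u(C, Q) = 24*C (u(C, Q) = 23*C + C = 24*C)
m = 49 (m = (-10 + 3)**2 = (-7)**2 = 49)
m - u(b(-3), -16) = 49 - 24*(40 + 40*(-3)) = 49 - 24*(40 - 120) = 49 - 24*(-80) = 49 - 1*(-1920) = 49 + 1920 = 1969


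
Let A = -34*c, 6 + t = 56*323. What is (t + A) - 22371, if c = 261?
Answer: -13163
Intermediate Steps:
t = 18082 (t = -6 + 56*323 = -6 + 18088 = 18082)
A = -8874 (A = -34*261 = -8874)
(t + A) - 22371 = (18082 - 8874) - 22371 = 9208 - 22371 = -13163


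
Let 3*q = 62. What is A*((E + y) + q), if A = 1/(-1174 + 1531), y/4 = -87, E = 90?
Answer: -712/1071 ≈ -0.66480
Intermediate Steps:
q = 62/3 (q = (⅓)*62 = 62/3 ≈ 20.667)
y = -348 (y = 4*(-87) = -348)
A = 1/357 ≈ 0.0028011
A*((E + y) + q) = ((90 - 348) + 62/3)/357 = (-258 + 62/3)/357 = (1/357)*(-712/3) = -712/1071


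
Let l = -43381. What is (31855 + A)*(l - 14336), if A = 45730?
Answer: -4477973445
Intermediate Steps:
(31855 + A)*(l - 14336) = (31855 + 45730)*(-43381 - 14336) = 77585*(-57717) = -4477973445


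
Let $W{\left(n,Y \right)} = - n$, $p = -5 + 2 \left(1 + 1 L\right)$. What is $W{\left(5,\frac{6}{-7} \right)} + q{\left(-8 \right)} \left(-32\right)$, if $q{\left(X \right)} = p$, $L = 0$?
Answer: $91$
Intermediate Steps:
$p = -3$ ($p = -5 + 2 \left(1 + 1 \cdot 0\right) = -5 + 2 \left(1 + 0\right) = -5 + 2 \cdot 1 = -5 + 2 = -3$)
$q{\left(X \right)} = -3$
$W{\left(5,\frac{6}{-7} \right)} + q{\left(-8 \right)} \left(-32\right) = \left(-1\right) 5 - -96 = -5 + 96 = 91$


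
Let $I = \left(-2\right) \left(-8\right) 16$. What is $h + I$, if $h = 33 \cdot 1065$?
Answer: $35401$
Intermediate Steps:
$h = 35145$
$I = 256$ ($I = 16 \cdot 16 = 256$)
$h + I = 35145 + 256 = 35401$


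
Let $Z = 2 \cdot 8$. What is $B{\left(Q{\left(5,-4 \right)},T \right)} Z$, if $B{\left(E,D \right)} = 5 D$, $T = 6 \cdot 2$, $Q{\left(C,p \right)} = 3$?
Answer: $960$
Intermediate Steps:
$T = 12$
$Z = 16$
$B{\left(Q{\left(5,-4 \right)},T \right)} Z = 5 \cdot 12 \cdot 16 = 60 \cdot 16 = 960$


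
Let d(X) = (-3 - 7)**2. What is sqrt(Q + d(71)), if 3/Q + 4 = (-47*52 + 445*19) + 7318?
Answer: sqrt(710224099)/2665 ≈ 10.000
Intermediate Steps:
d(X) = 100 (d(X) = (-10)**2 = 100)
Q = 3/13325 (Q = 3/(-4 + ((-47*52 + 445*19) + 7318)) = 3/(-4 + ((-2444 + 8455) + 7318)) = 3/(-4 + (6011 + 7318)) = 3/(-4 + 13329) = 3/13325 ≈ 0.00022514)
sqrt(Q + d(71)) = sqrt(3/13325 + 100) = sqrt(1332503/13325) = sqrt(710224099)/2665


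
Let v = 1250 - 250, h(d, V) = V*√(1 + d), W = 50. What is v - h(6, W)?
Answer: 1000 - 50*√7 ≈ 867.71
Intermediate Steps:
v = 1000
v - h(6, W) = 1000 - 50*√(1 + 6) = 1000 - 50*√7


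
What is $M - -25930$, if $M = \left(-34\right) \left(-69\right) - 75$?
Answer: $28201$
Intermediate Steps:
$M = 2271$ ($M = 2346 - 75 = 2271$)
$M - -25930 = 2271 - -25930 = 2271 + 25930 = 28201$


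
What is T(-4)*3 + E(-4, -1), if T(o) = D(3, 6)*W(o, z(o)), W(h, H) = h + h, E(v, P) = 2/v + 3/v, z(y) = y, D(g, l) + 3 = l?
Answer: -293/4 ≈ -73.250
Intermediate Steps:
D(g, l) = -3 + l
E(v, P) = 5/v
W(h, H) = 2*h
T(o) = 6*o (T(o) = (-3 + 6)*(2*o) = 3*(2*o) = 6*o)
T(-4)*3 + E(-4, -1) = (6*(-4))*3 + 5/(-4) = -24*3 + 5*(-1/4) = -72 - 5/4 = -293/4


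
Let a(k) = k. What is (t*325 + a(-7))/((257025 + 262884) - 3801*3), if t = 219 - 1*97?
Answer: 39643/508506 ≈ 0.077960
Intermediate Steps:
t = 122 (t = 219 - 97 = 122)
(t*325 + a(-7))/((257025 + 262884) - 3801*3) = (122*325 - 7)/((257025 + 262884) - 3801*3) = (39650 - 7)/(519909 - 11403) = 39643/508506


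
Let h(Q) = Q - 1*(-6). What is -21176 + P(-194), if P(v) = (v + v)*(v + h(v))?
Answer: 127040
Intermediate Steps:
h(Q) = 6 + Q (h(Q) = Q + 6 = 6 + Q)
P(v) = 2*v*(6 + 2*v) (P(v) = (v + v)*(v + (6 + v)) = (2*v)*(6 + 2*v) = 2*v*(6 + 2*v))
-21176 + P(-194) = -21176 + 4*(-194)*(3 - 194) = -21176 + 4*(-194)*(-191) = -21176 + 148216 = 127040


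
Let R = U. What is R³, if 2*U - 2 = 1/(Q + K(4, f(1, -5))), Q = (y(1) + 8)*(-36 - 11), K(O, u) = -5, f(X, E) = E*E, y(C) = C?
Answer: 625026375/627222016 ≈ 0.99650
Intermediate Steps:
f(X, E) = E²
Q = -423 (Q = (1 + 8)*(-36 - 11) = 9*(-47) = -423)
U = 855/856 (U = 1 + 1/(2*(-423 - 5)) = 1 + (½)/(-428) = 1 + (½)*(-1/428) = 1 - 1/856 = 855/856 ≈ 0.99883)
R = 855/856 ≈ 0.99883
R³ = (855/856)³ = 625026375/627222016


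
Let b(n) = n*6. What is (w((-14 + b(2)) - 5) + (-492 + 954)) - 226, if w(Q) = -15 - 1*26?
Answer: 195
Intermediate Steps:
b(n) = 6*n
w(Q) = -41 (w(Q) = -15 - 26 = -41)
(w((-14 + b(2)) - 5) + (-492 + 954)) - 226 = (-41 + (-492 + 954)) - 226 = (-41 + 462) - 226 = 421 - 226 = 195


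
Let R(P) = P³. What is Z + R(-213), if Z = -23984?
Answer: -9687581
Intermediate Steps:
Z + R(-213) = -23984 + (-213)³ = -23984 - 9663597 = -9687581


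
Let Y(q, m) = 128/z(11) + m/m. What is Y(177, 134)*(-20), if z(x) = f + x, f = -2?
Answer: -2740/9 ≈ -304.44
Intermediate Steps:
z(x) = -2 + x
Y(q, m) = 137/9 (Y(q, m) = 128/(-2 + 11) + m/m = 128/9 + 1 = 137/9)
Y(177, 134)*(-20) = (137/9)*(-20) = -2740/9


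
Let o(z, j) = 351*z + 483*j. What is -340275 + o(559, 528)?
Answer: 110958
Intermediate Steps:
-340275 + o(559, 528) = -340275 + (351*559 + 483*528) = -340275 + (196209 + 255024) = -340275 + 451233 = 110958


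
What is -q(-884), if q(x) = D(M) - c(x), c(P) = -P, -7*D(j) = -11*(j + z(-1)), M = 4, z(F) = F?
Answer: 6155/7 ≈ 879.29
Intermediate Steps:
D(j) = -11/7 + 11*j/7 (D(j) = -(-11)*(j - 1)/7 = -(-11)*(-1 + j)/7 = -(11 - 11*j)/7 = -11/7 + 11*j/7)
q(x) = 33/7 + x (q(x) = (-11/7 + (11/7)*4) - (-1)*x = (-11/7 + 44/7) + x = 33/7 + x)
-q(-884) = -(33/7 - 884) = -1*(-6155/7) = 6155/7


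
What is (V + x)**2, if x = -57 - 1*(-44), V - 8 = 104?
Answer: 9801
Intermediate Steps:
V = 112 (V = 8 + 104 = 112)
x = -13 (x = -57 + 44 = -13)
(V + x)**2 = (112 - 13)**2 = 99**2 = 9801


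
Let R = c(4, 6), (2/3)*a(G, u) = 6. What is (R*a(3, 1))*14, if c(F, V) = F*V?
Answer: 3024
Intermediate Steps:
a(G, u) = 9 (a(G, u) = (3/2)*6 = 9)
R = 24 (R = 4*6 = 24)
(R*a(3, 1))*14 = (24*9)*14 = 216*14 = 3024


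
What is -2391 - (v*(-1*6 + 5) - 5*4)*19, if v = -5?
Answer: -2106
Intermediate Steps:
-2391 - (v*(-1*6 + 5) - 5*4)*19 = -2391 - (-5*(-1*6 + 5) - 5*4)*19 = -2391 - (-5*(-6 + 5) - 20)*19 = -2391 - (-5*(-1) - 20)*19 = -2391 - (5 - 20)*19 = -2391 - (-15)*19 = -2391 - 1*(-285) = -2391 + 285 = -2106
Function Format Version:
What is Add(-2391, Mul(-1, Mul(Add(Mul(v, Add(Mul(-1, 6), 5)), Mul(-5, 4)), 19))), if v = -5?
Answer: -2106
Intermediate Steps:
Add(-2391, Mul(-1, Mul(Add(Mul(v, Add(Mul(-1, 6), 5)), Mul(-5, 4)), 19))) = Add(-2391, Mul(-1, Mul(Add(Mul(-5, Add(Mul(-1, 6), 5)), Mul(-5, 4)), 19))) = Add(-2391, Mul(-1, Mul(Add(Mul(-5, Add(-6, 5)), -20), 19))) = Add(-2391, Mul(-1, Mul(Add(Mul(-5, -1), -20), 19))) = Add(-2391, Mul(-1, Mul(Add(5, -20), 19))) = Add(-2391, Mul(-1, Mul(-15, 19))) = Add(-2391, Mul(-1, -285)) = Add(-2391, 285) = -2106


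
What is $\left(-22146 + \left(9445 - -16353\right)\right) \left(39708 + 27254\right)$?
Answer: $244545224$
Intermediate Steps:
$\left(-22146 + \left(9445 - -16353\right)\right) \left(39708 + 27254\right) = \left(-22146 + \left(9445 + 16353\right)\right) 66962 = \left(-22146 + 25798\right) 66962 = 3652 \cdot 66962 = 244545224$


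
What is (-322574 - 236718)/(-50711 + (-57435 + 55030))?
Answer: 139823/13279 ≈ 10.530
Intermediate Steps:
(-322574 - 236718)/(-50711 + (-57435 + 55030)) = -559292/(-50711 - 2405) = -559292/(-53116) = -559292*(-1/53116) = 139823/13279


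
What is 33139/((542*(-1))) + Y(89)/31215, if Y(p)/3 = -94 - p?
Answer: -344910481/5639510 ≈ -61.160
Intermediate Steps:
Y(p) = -282 - 3*p (Y(p) = 3*(-94 - p) = -282 - 3*p)
33139/((542*(-1))) + Y(89)/31215 = 33139/((542*(-1))) + (-282 - 3*89)/31215 = 33139/(-542) + (-282 - 267)*(1/31215) = 33139*(-1/542) - 549*1/31215 = -33139/542 - 183/10405 = -344910481/5639510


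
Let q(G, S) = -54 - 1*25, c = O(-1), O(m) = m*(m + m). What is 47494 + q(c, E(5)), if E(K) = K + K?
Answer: 47415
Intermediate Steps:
O(m) = 2*m² (O(m) = m*(2*m) = 2*m²)
c = 2 (c = 2*(-1)² = 2*1 = 2)
E(K) = 2*K
q(G, S) = -79 (q(G, S) = -54 - 25 = -79)
47494 + q(c, E(5)) = 47494 - 79 = 47415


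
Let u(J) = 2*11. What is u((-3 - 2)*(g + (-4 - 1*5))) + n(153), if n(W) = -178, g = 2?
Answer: -156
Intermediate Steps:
u(J) = 22
u((-3 - 2)*(g + (-4 - 1*5))) + n(153) = 22 - 178 = -156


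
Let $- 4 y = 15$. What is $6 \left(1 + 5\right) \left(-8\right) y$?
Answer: $1080$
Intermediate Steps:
$y = - \frac{15}{4}$ ($y = \left(- \frac{1}{4}\right) 15 = - \frac{15}{4} \approx -3.75$)
$6 \left(1 + 5\right) \left(-8\right) y = 6 \left(1 + 5\right) \left(-8\right) \left(- \frac{15}{4}\right) = 6 \cdot 6 \left(-8\right) \left(- \frac{15}{4}\right) = 36 \left(-8\right) \left(- \frac{15}{4}\right) = \left(-288\right) \left(- \frac{15}{4}\right) = 1080$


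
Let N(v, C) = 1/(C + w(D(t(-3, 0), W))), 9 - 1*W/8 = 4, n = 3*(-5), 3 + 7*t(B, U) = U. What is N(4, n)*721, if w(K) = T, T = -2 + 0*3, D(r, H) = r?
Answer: -721/17 ≈ -42.412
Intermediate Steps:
t(B, U) = -3/7 + U/7
n = -15
W = 40 (W = 72 - 8*4 = 72 - 32 = 40)
T = -2 (T = -2 + 0 = -2)
w(K) = -2
N(v, C) = 1/(-2 + C) (N(v, C) = 1/(C - 2) = 1/(-2 + C))
N(4, n)*721 = 721/(-2 - 15) = 721/(-17) = -1/17*721 = -721/17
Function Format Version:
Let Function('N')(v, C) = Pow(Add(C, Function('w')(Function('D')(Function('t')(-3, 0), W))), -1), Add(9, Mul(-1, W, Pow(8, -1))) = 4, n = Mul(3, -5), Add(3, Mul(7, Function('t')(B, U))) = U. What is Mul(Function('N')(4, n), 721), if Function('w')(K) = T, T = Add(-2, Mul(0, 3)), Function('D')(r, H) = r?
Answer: Rational(-721, 17) ≈ -42.412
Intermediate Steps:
Function('t')(B, U) = Add(Rational(-3, 7), Mul(Rational(1, 7), U))
n = -15
W = 40 (W = Add(72, Mul(-8, 4)) = Add(72, -32) = 40)
T = -2 (T = Add(-2, 0) = -2)
Function('w')(K) = -2
Function('N')(v, C) = Pow(Add(-2, C), -1) (Function('N')(v, C) = Pow(Add(C, -2), -1) = Pow(Add(-2, C), -1))
Mul(Function('N')(4, n), 721) = Mul(Pow(Add(-2, -15), -1), 721) = Mul(Pow(-17, -1), 721) = Mul(Rational(-1, 17), 721) = Rational(-721, 17)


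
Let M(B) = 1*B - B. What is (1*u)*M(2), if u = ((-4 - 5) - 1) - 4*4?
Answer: 0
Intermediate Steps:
M(B) = 0 (M(B) = B - B = 0)
u = -26 (u = (-9 - 1) - 16 = -10 - 16 = -26)
(1*u)*M(2) = (1*(-26))*0 = -26*0 = 0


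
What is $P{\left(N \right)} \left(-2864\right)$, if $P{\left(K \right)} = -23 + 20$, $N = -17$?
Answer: $8592$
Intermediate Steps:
$P{\left(K \right)} = -3$
$P{\left(N \right)} \left(-2864\right) = \left(-3\right) \left(-2864\right) = 8592$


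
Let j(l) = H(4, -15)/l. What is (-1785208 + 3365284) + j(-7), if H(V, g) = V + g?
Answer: 11060543/7 ≈ 1.5801e+6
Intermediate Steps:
j(l) = -11/l (j(l) = (4 - 15)/l = -11/l)
(-1785208 + 3365284) + j(-7) = (-1785208 + 3365284) - 11/(-7) = 1580076 - 11*(-1/7) = 1580076 + 11/7 = 11060543/7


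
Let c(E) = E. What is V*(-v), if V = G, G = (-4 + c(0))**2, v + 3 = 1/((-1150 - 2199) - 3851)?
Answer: 21601/450 ≈ 48.002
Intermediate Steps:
v = -21601/7200 (v = -3 + 1/((-1150 - 2199) - 3851) = -3 + 1/(-3349 - 3851) = -3 + 1/(-7200) = -3 - 1/7200 = -21601/7200 ≈ -3.0001)
G = 16 (G = (-4 + 0)**2 = (-4)**2 = 16)
V = 16
V*(-v) = 16*(-1*(-21601/7200)) = 16*(21601/7200) = 21601/450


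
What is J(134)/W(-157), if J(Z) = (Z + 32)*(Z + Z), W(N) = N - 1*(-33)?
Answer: -11122/31 ≈ -358.77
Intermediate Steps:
W(N) = 33 + N (W(N) = N + 33 = 33 + N)
J(Z) = 2*Z*(32 + Z) (J(Z) = (32 + Z)*(2*Z) = 2*Z*(32 + Z))
J(134)/W(-157) = (2*134*(32 + 134))/(33 - 157) = (2*134*166)/(-124) = 44488*(-1/124) = -11122/31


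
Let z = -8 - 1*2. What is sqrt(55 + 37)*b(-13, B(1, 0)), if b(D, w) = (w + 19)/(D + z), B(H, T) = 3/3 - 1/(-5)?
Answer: -202*sqrt(23)/115 ≈ -8.4240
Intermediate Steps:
z = -10 (z = -8 - 2 = -10)
B(H, T) = 6/5 (B(H, T) = 3*(1/3) - 1*(-1/5) = 1 + 1/5 = 6/5)
b(D, w) = (19 + w)/(-10 + D) (b(D, w) = (w + 19)/(D - 10) = (19 + w)/(-10 + D))
sqrt(55 + 37)*b(-13, B(1, 0)) = sqrt(55 + 37)*((19 + 6/5)/(-10 - 13)) = sqrt(92)*((101/5)/(-23)) = (2*sqrt(23))*(-1/23*101/5) = (2*sqrt(23))*(-101/115) = -202*sqrt(23)/115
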